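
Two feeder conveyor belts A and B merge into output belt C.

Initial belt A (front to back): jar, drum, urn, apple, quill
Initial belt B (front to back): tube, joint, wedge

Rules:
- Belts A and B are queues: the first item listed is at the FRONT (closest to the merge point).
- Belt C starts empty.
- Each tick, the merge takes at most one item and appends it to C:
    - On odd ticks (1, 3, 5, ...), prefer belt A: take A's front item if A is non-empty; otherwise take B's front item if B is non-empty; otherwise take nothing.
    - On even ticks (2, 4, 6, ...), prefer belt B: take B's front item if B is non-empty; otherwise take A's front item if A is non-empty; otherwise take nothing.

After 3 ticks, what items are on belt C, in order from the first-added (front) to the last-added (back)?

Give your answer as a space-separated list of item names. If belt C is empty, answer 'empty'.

Answer: jar tube drum

Derivation:
Tick 1: prefer A, take jar from A; A=[drum,urn,apple,quill] B=[tube,joint,wedge] C=[jar]
Tick 2: prefer B, take tube from B; A=[drum,urn,apple,quill] B=[joint,wedge] C=[jar,tube]
Tick 3: prefer A, take drum from A; A=[urn,apple,quill] B=[joint,wedge] C=[jar,tube,drum]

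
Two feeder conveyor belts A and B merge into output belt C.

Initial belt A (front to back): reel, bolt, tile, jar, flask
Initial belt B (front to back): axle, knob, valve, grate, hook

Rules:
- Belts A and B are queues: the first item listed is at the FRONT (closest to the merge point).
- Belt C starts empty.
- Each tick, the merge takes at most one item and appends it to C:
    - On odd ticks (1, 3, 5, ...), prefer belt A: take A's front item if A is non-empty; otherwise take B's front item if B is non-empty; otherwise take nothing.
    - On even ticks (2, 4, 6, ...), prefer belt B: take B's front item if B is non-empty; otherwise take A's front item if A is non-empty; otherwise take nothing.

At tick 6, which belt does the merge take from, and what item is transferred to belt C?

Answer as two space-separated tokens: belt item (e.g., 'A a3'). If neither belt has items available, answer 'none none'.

Tick 1: prefer A, take reel from A; A=[bolt,tile,jar,flask] B=[axle,knob,valve,grate,hook] C=[reel]
Tick 2: prefer B, take axle from B; A=[bolt,tile,jar,flask] B=[knob,valve,grate,hook] C=[reel,axle]
Tick 3: prefer A, take bolt from A; A=[tile,jar,flask] B=[knob,valve,grate,hook] C=[reel,axle,bolt]
Tick 4: prefer B, take knob from B; A=[tile,jar,flask] B=[valve,grate,hook] C=[reel,axle,bolt,knob]
Tick 5: prefer A, take tile from A; A=[jar,flask] B=[valve,grate,hook] C=[reel,axle,bolt,knob,tile]
Tick 6: prefer B, take valve from B; A=[jar,flask] B=[grate,hook] C=[reel,axle,bolt,knob,tile,valve]

Answer: B valve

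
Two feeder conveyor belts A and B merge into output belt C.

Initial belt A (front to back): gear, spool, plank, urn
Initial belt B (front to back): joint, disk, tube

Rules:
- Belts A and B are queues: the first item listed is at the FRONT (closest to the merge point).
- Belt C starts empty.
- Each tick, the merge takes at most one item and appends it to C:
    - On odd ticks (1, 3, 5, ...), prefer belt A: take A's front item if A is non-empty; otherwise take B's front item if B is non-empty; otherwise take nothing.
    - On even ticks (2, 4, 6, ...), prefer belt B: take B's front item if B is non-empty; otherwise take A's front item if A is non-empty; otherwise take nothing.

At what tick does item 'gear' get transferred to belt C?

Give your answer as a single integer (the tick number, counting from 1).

Tick 1: prefer A, take gear from A; A=[spool,plank,urn] B=[joint,disk,tube] C=[gear]

Answer: 1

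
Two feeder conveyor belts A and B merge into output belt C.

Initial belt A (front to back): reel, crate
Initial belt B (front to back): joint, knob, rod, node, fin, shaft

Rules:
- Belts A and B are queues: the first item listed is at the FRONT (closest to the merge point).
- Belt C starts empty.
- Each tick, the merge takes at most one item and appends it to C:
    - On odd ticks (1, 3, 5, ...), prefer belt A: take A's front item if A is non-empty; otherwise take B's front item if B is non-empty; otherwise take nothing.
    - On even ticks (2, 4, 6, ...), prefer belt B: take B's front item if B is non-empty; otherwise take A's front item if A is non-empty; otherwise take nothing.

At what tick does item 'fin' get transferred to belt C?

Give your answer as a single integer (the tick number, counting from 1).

Tick 1: prefer A, take reel from A; A=[crate] B=[joint,knob,rod,node,fin,shaft] C=[reel]
Tick 2: prefer B, take joint from B; A=[crate] B=[knob,rod,node,fin,shaft] C=[reel,joint]
Tick 3: prefer A, take crate from A; A=[-] B=[knob,rod,node,fin,shaft] C=[reel,joint,crate]
Tick 4: prefer B, take knob from B; A=[-] B=[rod,node,fin,shaft] C=[reel,joint,crate,knob]
Tick 5: prefer A, take rod from B; A=[-] B=[node,fin,shaft] C=[reel,joint,crate,knob,rod]
Tick 6: prefer B, take node from B; A=[-] B=[fin,shaft] C=[reel,joint,crate,knob,rod,node]
Tick 7: prefer A, take fin from B; A=[-] B=[shaft] C=[reel,joint,crate,knob,rod,node,fin]

Answer: 7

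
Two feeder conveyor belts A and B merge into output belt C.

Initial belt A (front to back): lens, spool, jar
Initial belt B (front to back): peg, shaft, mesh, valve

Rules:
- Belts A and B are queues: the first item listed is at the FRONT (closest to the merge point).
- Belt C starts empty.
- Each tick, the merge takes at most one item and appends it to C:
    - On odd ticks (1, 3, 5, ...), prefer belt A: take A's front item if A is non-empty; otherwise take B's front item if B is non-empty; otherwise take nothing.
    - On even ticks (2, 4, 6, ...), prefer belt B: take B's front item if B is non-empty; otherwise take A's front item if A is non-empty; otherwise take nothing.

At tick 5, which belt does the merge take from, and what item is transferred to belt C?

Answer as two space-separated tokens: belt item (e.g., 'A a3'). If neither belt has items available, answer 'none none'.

Tick 1: prefer A, take lens from A; A=[spool,jar] B=[peg,shaft,mesh,valve] C=[lens]
Tick 2: prefer B, take peg from B; A=[spool,jar] B=[shaft,mesh,valve] C=[lens,peg]
Tick 3: prefer A, take spool from A; A=[jar] B=[shaft,mesh,valve] C=[lens,peg,spool]
Tick 4: prefer B, take shaft from B; A=[jar] B=[mesh,valve] C=[lens,peg,spool,shaft]
Tick 5: prefer A, take jar from A; A=[-] B=[mesh,valve] C=[lens,peg,spool,shaft,jar]

Answer: A jar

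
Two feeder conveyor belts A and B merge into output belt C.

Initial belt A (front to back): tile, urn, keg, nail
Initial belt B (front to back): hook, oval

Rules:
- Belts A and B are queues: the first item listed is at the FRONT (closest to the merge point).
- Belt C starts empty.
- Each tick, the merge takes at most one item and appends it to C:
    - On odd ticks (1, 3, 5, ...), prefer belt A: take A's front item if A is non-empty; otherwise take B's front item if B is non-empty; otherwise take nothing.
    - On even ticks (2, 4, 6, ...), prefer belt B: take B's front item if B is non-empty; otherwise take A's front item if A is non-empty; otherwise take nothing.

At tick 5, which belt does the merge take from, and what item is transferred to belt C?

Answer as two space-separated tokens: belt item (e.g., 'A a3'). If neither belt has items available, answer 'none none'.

Answer: A keg

Derivation:
Tick 1: prefer A, take tile from A; A=[urn,keg,nail] B=[hook,oval] C=[tile]
Tick 2: prefer B, take hook from B; A=[urn,keg,nail] B=[oval] C=[tile,hook]
Tick 3: prefer A, take urn from A; A=[keg,nail] B=[oval] C=[tile,hook,urn]
Tick 4: prefer B, take oval from B; A=[keg,nail] B=[-] C=[tile,hook,urn,oval]
Tick 5: prefer A, take keg from A; A=[nail] B=[-] C=[tile,hook,urn,oval,keg]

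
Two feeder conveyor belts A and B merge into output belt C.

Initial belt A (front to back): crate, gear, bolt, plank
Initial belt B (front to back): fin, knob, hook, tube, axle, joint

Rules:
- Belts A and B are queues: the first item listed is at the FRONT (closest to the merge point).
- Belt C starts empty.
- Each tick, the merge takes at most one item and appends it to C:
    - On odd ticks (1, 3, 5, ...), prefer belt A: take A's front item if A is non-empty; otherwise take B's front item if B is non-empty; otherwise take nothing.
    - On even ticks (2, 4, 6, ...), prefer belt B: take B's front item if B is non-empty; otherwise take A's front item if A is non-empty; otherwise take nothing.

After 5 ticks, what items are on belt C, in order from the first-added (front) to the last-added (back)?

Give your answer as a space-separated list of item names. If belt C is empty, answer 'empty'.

Tick 1: prefer A, take crate from A; A=[gear,bolt,plank] B=[fin,knob,hook,tube,axle,joint] C=[crate]
Tick 2: prefer B, take fin from B; A=[gear,bolt,plank] B=[knob,hook,tube,axle,joint] C=[crate,fin]
Tick 3: prefer A, take gear from A; A=[bolt,plank] B=[knob,hook,tube,axle,joint] C=[crate,fin,gear]
Tick 4: prefer B, take knob from B; A=[bolt,plank] B=[hook,tube,axle,joint] C=[crate,fin,gear,knob]
Tick 5: prefer A, take bolt from A; A=[plank] B=[hook,tube,axle,joint] C=[crate,fin,gear,knob,bolt]

Answer: crate fin gear knob bolt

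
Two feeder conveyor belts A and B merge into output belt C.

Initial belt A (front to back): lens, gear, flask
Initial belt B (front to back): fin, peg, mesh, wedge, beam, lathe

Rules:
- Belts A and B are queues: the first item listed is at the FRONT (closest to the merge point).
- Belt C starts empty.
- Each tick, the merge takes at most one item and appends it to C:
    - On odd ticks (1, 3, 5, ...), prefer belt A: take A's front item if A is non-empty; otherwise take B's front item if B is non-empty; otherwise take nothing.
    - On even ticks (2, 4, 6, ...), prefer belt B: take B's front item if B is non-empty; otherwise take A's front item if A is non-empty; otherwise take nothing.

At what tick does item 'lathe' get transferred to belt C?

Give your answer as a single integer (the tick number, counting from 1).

Answer: 9

Derivation:
Tick 1: prefer A, take lens from A; A=[gear,flask] B=[fin,peg,mesh,wedge,beam,lathe] C=[lens]
Tick 2: prefer B, take fin from B; A=[gear,flask] B=[peg,mesh,wedge,beam,lathe] C=[lens,fin]
Tick 3: prefer A, take gear from A; A=[flask] B=[peg,mesh,wedge,beam,lathe] C=[lens,fin,gear]
Tick 4: prefer B, take peg from B; A=[flask] B=[mesh,wedge,beam,lathe] C=[lens,fin,gear,peg]
Tick 5: prefer A, take flask from A; A=[-] B=[mesh,wedge,beam,lathe] C=[lens,fin,gear,peg,flask]
Tick 6: prefer B, take mesh from B; A=[-] B=[wedge,beam,lathe] C=[lens,fin,gear,peg,flask,mesh]
Tick 7: prefer A, take wedge from B; A=[-] B=[beam,lathe] C=[lens,fin,gear,peg,flask,mesh,wedge]
Tick 8: prefer B, take beam from B; A=[-] B=[lathe] C=[lens,fin,gear,peg,flask,mesh,wedge,beam]
Tick 9: prefer A, take lathe from B; A=[-] B=[-] C=[lens,fin,gear,peg,flask,mesh,wedge,beam,lathe]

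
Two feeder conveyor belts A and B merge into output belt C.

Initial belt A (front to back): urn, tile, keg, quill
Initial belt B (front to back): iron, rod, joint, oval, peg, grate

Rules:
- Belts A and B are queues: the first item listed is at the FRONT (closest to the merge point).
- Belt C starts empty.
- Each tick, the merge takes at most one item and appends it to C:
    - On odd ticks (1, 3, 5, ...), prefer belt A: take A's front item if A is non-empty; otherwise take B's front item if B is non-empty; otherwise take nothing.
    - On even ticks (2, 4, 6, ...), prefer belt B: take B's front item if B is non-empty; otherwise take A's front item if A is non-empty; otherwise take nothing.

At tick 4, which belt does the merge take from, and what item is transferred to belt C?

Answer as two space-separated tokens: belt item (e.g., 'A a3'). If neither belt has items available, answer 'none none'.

Tick 1: prefer A, take urn from A; A=[tile,keg,quill] B=[iron,rod,joint,oval,peg,grate] C=[urn]
Tick 2: prefer B, take iron from B; A=[tile,keg,quill] B=[rod,joint,oval,peg,grate] C=[urn,iron]
Tick 3: prefer A, take tile from A; A=[keg,quill] B=[rod,joint,oval,peg,grate] C=[urn,iron,tile]
Tick 4: prefer B, take rod from B; A=[keg,quill] B=[joint,oval,peg,grate] C=[urn,iron,tile,rod]

Answer: B rod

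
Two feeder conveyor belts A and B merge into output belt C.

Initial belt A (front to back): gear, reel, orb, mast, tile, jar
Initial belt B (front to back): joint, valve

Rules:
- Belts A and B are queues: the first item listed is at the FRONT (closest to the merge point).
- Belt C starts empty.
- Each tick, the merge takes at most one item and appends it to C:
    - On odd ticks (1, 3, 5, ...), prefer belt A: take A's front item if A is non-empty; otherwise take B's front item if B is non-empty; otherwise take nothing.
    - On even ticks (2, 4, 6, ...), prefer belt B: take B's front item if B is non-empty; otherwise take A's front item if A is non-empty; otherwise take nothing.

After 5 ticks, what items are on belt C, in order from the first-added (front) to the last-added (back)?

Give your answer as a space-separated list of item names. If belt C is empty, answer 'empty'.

Tick 1: prefer A, take gear from A; A=[reel,orb,mast,tile,jar] B=[joint,valve] C=[gear]
Tick 2: prefer B, take joint from B; A=[reel,orb,mast,tile,jar] B=[valve] C=[gear,joint]
Tick 3: prefer A, take reel from A; A=[orb,mast,tile,jar] B=[valve] C=[gear,joint,reel]
Tick 4: prefer B, take valve from B; A=[orb,mast,tile,jar] B=[-] C=[gear,joint,reel,valve]
Tick 5: prefer A, take orb from A; A=[mast,tile,jar] B=[-] C=[gear,joint,reel,valve,orb]

Answer: gear joint reel valve orb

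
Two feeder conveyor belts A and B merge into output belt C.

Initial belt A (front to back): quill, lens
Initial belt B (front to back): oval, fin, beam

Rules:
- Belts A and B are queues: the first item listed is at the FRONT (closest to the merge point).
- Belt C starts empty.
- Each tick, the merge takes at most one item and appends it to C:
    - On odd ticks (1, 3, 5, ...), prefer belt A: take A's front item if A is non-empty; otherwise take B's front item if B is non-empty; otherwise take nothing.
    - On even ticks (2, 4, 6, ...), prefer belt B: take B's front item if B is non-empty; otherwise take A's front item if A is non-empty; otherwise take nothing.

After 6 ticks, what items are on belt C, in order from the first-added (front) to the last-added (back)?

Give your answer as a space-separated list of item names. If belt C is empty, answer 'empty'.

Answer: quill oval lens fin beam

Derivation:
Tick 1: prefer A, take quill from A; A=[lens] B=[oval,fin,beam] C=[quill]
Tick 2: prefer B, take oval from B; A=[lens] B=[fin,beam] C=[quill,oval]
Tick 3: prefer A, take lens from A; A=[-] B=[fin,beam] C=[quill,oval,lens]
Tick 4: prefer B, take fin from B; A=[-] B=[beam] C=[quill,oval,lens,fin]
Tick 5: prefer A, take beam from B; A=[-] B=[-] C=[quill,oval,lens,fin,beam]
Tick 6: prefer B, both empty, nothing taken; A=[-] B=[-] C=[quill,oval,lens,fin,beam]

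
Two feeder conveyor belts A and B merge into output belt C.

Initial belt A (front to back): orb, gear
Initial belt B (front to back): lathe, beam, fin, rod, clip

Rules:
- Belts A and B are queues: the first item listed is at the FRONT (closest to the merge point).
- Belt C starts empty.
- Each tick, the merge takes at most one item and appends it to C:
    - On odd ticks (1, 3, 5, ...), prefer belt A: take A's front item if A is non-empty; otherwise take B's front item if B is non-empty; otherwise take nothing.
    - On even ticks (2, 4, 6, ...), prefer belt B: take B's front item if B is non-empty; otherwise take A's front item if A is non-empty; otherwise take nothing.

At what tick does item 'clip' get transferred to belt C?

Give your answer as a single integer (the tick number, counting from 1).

Answer: 7

Derivation:
Tick 1: prefer A, take orb from A; A=[gear] B=[lathe,beam,fin,rod,clip] C=[orb]
Tick 2: prefer B, take lathe from B; A=[gear] B=[beam,fin,rod,clip] C=[orb,lathe]
Tick 3: prefer A, take gear from A; A=[-] B=[beam,fin,rod,clip] C=[orb,lathe,gear]
Tick 4: prefer B, take beam from B; A=[-] B=[fin,rod,clip] C=[orb,lathe,gear,beam]
Tick 5: prefer A, take fin from B; A=[-] B=[rod,clip] C=[orb,lathe,gear,beam,fin]
Tick 6: prefer B, take rod from B; A=[-] B=[clip] C=[orb,lathe,gear,beam,fin,rod]
Tick 7: prefer A, take clip from B; A=[-] B=[-] C=[orb,lathe,gear,beam,fin,rod,clip]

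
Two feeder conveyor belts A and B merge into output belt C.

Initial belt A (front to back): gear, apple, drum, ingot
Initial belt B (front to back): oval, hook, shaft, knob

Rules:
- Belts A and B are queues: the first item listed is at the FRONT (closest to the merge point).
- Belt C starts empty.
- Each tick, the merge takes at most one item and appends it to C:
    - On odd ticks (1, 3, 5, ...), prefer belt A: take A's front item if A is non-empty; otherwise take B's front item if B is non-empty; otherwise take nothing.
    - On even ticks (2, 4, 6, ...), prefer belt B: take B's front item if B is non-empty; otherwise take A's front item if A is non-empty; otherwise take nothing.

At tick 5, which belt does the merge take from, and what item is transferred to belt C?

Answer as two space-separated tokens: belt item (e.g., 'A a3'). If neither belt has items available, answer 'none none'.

Tick 1: prefer A, take gear from A; A=[apple,drum,ingot] B=[oval,hook,shaft,knob] C=[gear]
Tick 2: prefer B, take oval from B; A=[apple,drum,ingot] B=[hook,shaft,knob] C=[gear,oval]
Tick 3: prefer A, take apple from A; A=[drum,ingot] B=[hook,shaft,knob] C=[gear,oval,apple]
Tick 4: prefer B, take hook from B; A=[drum,ingot] B=[shaft,knob] C=[gear,oval,apple,hook]
Tick 5: prefer A, take drum from A; A=[ingot] B=[shaft,knob] C=[gear,oval,apple,hook,drum]

Answer: A drum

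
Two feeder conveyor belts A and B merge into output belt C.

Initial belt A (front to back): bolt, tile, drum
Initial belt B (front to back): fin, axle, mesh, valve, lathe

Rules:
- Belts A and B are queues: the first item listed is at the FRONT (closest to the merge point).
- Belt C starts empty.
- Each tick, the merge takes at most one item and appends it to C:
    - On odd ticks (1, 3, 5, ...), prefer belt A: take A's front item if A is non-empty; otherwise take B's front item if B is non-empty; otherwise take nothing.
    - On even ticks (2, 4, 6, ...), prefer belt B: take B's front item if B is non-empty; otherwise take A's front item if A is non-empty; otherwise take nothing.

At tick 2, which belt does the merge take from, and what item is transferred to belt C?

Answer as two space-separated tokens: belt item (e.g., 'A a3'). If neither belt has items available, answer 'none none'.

Answer: B fin

Derivation:
Tick 1: prefer A, take bolt from A; A=[tile,drum] B=[fin,axle,mesh,valve,lathe] C=[bolt]
Tick 2: prefer B, take fin from B; A=[tile,drum] B=[axle,mesh,valve,lathe] C=[bolt,fin]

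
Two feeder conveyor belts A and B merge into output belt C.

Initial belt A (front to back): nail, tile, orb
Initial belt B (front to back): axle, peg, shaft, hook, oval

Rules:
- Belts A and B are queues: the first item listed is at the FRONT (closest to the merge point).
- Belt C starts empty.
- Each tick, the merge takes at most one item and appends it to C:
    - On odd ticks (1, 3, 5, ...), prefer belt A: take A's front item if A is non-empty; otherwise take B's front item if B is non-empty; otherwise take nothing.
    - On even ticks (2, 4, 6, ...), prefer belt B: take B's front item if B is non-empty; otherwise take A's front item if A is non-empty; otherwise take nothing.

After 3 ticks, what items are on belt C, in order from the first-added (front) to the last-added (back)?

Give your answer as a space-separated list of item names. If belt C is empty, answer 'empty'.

Answer: nail axle tile

Derivation:
Tick 1: prefer A, take nail from A; A=[tile,orb] B=[axle,peg,shaft,hook,oval] C=[nail]
Tick 2: prefer B, take axle from B; A=[tile,orb] B=[peg,shaft,hook,oval] C=[nail,axle]
Tick 3: prefer A, take tile from A; A=[orb] B=[peg,shaft,hook,oval] C=[nail,axle,tile]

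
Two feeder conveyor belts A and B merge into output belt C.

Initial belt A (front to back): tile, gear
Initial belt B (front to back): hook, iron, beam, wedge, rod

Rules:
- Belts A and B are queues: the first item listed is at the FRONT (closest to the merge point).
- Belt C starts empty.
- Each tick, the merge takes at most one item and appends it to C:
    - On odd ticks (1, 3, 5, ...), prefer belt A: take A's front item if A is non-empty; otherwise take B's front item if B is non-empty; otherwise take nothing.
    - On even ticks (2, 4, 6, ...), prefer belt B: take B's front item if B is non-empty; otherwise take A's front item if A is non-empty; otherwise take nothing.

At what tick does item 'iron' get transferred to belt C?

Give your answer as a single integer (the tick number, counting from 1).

Answer: 4

Derivation:
Tick 1: prefer A, take tile from A; A=[gear] B=[hook,iron,beam,wedge,rod] C=[tile]
Tick 2: prefer B, take hook from B; A=[gear] B=[iron,beam,wedge,rod] C=[tile,hook]
Tick 3: prefer A, take gear from A; A=[-] B=[iron,beam,wedge,rod] C=[tile,hook,gear]
Tick 4: prefer B, take iron from B; A=[-] B=[beam,wedge,rod] C=[tile,hook,gear,iron]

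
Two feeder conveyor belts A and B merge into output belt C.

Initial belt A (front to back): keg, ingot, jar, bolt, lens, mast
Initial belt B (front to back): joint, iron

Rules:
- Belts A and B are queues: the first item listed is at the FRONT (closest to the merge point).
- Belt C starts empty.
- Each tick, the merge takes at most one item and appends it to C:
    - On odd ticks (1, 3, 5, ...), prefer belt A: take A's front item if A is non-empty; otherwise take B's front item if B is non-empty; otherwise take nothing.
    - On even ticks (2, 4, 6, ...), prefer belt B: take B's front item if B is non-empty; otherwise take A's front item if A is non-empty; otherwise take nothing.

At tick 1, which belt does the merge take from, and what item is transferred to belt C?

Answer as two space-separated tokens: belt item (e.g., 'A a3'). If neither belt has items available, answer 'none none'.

Answer: A keg

Derivation:
Tick 1: prefer A, take keg from A; A=[ingot,jar,bolt,lens,mast] B=[joint,iron] C=[keg]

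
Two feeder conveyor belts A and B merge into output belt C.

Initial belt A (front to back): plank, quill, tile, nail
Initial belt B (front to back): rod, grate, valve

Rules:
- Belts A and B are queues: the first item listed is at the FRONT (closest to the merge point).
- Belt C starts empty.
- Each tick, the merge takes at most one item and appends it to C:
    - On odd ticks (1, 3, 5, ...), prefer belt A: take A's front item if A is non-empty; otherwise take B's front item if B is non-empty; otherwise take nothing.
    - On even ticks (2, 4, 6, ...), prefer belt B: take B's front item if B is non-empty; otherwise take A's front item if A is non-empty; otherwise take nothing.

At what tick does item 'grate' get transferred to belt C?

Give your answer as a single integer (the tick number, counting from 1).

Answer: 4

Derivation:
Tick 1: prefer A, take plank from A; A=[quill,tile,nail] B=[rod,grate,valve] C=[plank]
Tick 2: prefer B, take rod from B; A=[quill,tile,nail] B=[grate,valve] C=[plank,rod]
Tick 3: prefer A, take quill from A; A=[tile,nail] B=[grate,valve] C=[plank,rod,quill]
Tick 4: prefer B, take grate from B; A=[tile,nail] B=[valve] C=[plank,rod,quill,grate]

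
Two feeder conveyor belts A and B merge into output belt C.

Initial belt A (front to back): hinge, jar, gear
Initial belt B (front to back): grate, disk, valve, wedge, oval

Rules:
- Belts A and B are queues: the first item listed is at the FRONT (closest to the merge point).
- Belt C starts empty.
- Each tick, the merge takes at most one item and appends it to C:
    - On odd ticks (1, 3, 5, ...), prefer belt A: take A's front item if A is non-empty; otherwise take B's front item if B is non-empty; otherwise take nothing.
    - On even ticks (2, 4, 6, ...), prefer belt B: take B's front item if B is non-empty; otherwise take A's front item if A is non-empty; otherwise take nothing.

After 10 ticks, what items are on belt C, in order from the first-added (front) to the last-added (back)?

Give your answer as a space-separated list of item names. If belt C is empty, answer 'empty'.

Tick 1: prefer A, take hinge from A; A=[jar,gear] B=[grate,disk,valve,wedge,oval] C=[hinge]
Tick 2: prefer B, take grate from B; A=[jar,gear] B=[disk,valve,wedge,oval] C=[hinge,grate]
Tick 3: prefer A, take jar from A; A=[gear] B=[disk,valve,wedge,oval] C=[hinge,grate,jar]
Tick 4: prefer B, take disk from B; A=[gear] B=[valve,wedge,oval] C=[hinge,grate,jar,disk]
Tick 5: prefer A, take gear from A; A=[-] B=[valve,wedge,oval] C=[hinge,grate,jar,disk,gear]
Tick 6: prefer B, take valve from B; A=[-] B=[wedge,oval] C=[hinge,grate,jar,disk,gear,valve]
Tick 7: prefer A, take wedge from B; A=[-] B=[oval] C=[hinge,grate,jar,disk,gear,valve,wedge]
Tick 8: prefer B, take oval from B; A=[-] B=[-] C=[hinge,grate,jar,disk,gear,valve,wedge,oval]
Tick 9: prefer A, both empty, nothing taken; A=[-] B=[-] C=[hinge,grate,jar,disk,gear,valve,wedge,oval]
Tick 10: prefer B, both empty, nothing taken; A=[-] B=[-] C=[hinge,grate,jar,disk,gear,valve,wedge,oval]

Answer: hinge grate jar disk gear valve wedge oval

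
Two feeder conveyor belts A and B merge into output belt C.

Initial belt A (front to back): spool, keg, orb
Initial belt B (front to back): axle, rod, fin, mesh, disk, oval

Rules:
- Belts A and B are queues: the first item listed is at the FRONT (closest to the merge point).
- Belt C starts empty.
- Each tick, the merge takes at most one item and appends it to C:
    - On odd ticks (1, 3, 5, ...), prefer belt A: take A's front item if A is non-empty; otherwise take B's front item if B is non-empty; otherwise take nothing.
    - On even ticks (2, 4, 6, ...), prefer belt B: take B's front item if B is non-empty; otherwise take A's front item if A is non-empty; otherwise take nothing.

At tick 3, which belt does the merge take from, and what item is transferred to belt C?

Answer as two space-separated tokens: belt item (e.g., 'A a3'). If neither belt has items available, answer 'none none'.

Tick 1: prefer A, take spool from A; A=[keg,orb] B=[axle,rod,fin,mesh,disk,oval] C=[spool]
Tick 2: prefer B, take axle from B; A=[keg,orb] B=[rod,fin,mesh,disk,oval] C=[spool,axle]
Tick 3: prefer A, take keg from A; A=[orb] B=[rod,fin,mesh,disk,oval] C=[spool,axle,keg]

Answer: A keg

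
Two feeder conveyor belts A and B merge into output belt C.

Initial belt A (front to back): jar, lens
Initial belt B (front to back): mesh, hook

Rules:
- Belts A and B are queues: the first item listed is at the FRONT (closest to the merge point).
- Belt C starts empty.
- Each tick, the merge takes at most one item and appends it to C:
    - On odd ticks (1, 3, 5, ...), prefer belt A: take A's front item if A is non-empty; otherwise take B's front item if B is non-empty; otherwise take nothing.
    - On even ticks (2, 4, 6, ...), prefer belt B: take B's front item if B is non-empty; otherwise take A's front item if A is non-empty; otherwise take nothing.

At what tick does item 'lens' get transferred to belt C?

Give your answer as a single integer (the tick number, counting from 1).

Tick 1: prefer A, take jar from A; A=[lens] B=[mesh,hook] C=[jar]
Tick 2: prefer B, take mesh from B; A=[lens] B=[hook] C=[jar,mesh]
Tick 3: prefer A, take lens from A; A=[-] B=[hook] C=[jar,mesh,lens]

Answer: 3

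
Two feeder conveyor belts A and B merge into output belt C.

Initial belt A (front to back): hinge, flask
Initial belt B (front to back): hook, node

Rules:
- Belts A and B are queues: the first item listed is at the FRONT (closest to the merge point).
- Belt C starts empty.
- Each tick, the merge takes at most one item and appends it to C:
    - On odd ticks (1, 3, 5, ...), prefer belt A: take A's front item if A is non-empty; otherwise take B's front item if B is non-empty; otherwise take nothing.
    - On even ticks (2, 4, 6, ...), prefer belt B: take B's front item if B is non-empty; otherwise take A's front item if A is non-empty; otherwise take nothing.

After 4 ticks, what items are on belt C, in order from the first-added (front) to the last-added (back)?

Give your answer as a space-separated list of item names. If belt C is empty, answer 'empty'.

Answer: hinge hook flask node

Derivation:
Tick 1: prefer A, take hinge from A; A=[flask] B=[hook,node] C=[hinge]
Tick 2: prefer B, take hook from B; A=[flask] B=[node] C=[hinge,hook]
Tick 3: prefer A, take flask from A; A=[-] B=[node] C=[hinge,hook,flask]
Tick 4: prefer B, take node from B; A=[-] B=[-] C=[hinge,hook,flask,node]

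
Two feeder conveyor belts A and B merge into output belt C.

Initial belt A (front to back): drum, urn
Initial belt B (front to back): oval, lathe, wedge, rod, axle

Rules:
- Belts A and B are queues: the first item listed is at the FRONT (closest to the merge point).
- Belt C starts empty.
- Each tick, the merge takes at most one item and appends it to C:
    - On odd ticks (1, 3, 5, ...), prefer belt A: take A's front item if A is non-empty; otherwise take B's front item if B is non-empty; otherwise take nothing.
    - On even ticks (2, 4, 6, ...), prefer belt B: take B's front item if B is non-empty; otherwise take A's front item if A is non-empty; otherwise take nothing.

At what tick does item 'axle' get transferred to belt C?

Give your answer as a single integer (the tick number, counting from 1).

Tick 1: prefer A, take drum from A; A=[urn] B=[oval,lathe,wedge,rod,axle] C=[drum]
Tick 2: prefer B, take oval from B; A=[urn] B=[lathe,wedge,rod,axle] C=[drum,oval]
Tick 3: prefer A, take urn from A; A=[-] B=[lathe,wedge,rod,axle] C=[drum,oval,urn]
Tick 4: prefer B, take lathe from B; A=[-] B=[wedge,rod,axle] C=[drum,oval,urn,lathe]
Tick 5: prefer A, take wedge from B; A=[-] B=[rod,axle] C=[drum,oval,urn,lathe,wedge]
Tick 6: prefer B, take rod from B; A=[-] B=[axle] C=[drum,oval,urn,lathe,wedge,rod]
Tick 7: prefer A, take axle from B; A=[-] B=[-] C=[drum,oval,urn,lathe,wedge,rod,axle]

Answer: 7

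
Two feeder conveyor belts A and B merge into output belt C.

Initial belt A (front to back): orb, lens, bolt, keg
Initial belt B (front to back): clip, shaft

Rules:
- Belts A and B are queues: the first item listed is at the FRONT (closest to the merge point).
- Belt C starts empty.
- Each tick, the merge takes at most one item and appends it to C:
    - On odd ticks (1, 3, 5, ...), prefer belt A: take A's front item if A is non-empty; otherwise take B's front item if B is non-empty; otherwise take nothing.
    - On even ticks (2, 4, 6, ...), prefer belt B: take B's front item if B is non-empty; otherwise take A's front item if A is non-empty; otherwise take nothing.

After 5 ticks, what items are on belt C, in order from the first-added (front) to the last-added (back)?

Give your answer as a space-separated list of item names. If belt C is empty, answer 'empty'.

Answer: orb clip lens shaft bolt

Derivation:
Tick 1: prefer A, take orb from A; A=[lens,bolt,keg] B=[clip,shaft] C=[orb]
Tick 2: prefer B, take clip from B; A=[lens,bolt,keg] B=[shaft] C=[orb,clip]
Tick 3: prefer A, take lens from A; A=[bolt,keg] B=[shaft] C=[orb,clip,lens]
Tick 4: prefer B, take shaft from B; A=[bolt,keg] B=[-] C=[orb,clip,lens,shaft]
Tick 5: prefer A, take bolt from A; A=[keg] B=[-] C=[orb,clip,lens,shaft,bolt]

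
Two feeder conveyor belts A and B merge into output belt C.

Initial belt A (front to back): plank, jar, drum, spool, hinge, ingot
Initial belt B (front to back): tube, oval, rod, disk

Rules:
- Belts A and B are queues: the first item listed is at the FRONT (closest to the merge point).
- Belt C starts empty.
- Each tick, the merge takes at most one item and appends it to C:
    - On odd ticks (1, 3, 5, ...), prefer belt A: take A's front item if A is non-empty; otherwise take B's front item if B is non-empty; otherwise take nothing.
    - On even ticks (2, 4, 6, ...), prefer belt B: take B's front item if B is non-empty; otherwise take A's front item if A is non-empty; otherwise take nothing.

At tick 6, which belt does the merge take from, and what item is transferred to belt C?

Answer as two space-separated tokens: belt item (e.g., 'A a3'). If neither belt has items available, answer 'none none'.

Answer: B rod

Derivation:
Tick 1: prefer A, take plank from A; A=[jar,drum,spool,hinge,ingot] B=[tube,oval,rod,disk] C=[plank]
Tick 2: prefer B, take tube from B; A=[jar,drum,spool,hinge,ingot] B=[oval,rod,disk] C=[plank,tube]
Tick 3: prefer A, take jar from A; A=[drum,spool,hinge,ingot] B=[oval,rod,disk] C=[plank,tube,jar]
Tick 4: prefer B, take oval from B; A=[drum,spool,hinge,ingot] B=[rod,disk] C=[plank,tube,jar,oval]
Tick 5: prefer A, take drum from A; A=[spool,hinge,ingot] B=[rod,disk] C=[plank,tube,jar,oval,drum]
Tick 6: prefer B, take rod from B; A=[spool,hinge,ingot] B=[disk] C=[plank,tube,jar,oval,drum,rod]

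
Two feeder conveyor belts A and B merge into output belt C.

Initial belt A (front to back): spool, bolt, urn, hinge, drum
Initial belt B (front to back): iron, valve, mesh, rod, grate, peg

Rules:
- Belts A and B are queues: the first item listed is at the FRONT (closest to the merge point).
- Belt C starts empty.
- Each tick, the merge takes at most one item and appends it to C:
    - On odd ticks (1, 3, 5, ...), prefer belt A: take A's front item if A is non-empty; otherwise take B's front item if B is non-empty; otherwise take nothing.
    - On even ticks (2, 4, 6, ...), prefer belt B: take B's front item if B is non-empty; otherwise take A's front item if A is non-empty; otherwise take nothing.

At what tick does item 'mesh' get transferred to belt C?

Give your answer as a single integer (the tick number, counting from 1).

Answer: 6

Derivation:
Tick 1: prefer A, take spool from A; A=[bolt,urn,hinge,drum] B=[iron,valve,mesh,rod,grate,peg] C=[spool]
Tick 2: prefer B, take iron from B; A=[bolt,urn,hinge,drum] B=[valve,mesh,rod,grate,peg] C=[spool,iron]
Tick 3: prefer A, take bolt from A; A=[urn,hinge,drum] B=[valve,mesh,rod,grate,peg] C=[spool,iron,bolt]
Tick 4: prefer B, take valve from B; A=[urn,hinge,drum] B=[mesh,rod,grate,peg] C=[spool,iron,bolt,valve]
Tick 5: prefer A, take urn from A; A=[hinge,drum] B=[mesh,rod,grate,peg] C=[spool,iron,bolt,valve,urn]
Tick 6: prefer B, take mesh from B; A=[hinge,drum] B=[rod,grate,peg] C=[spool,iron,bolt,valve,urn,mesh]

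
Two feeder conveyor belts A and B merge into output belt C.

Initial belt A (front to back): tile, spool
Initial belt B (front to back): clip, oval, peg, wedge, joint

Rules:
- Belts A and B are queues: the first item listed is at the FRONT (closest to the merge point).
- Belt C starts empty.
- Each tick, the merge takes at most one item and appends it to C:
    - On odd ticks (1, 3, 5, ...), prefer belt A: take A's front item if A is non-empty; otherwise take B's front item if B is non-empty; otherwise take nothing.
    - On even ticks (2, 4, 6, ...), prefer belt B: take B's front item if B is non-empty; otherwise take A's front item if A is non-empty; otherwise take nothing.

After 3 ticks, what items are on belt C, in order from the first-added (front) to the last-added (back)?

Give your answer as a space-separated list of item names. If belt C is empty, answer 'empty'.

Answer: tile clip spool

Derivation:
Tick 1: prefer A, take tile from A; A=[spool] B=[clip,oval,peg,wedge,joint] C=[tile]
Tick 2: prefer B, take clip from B; A=[spool] B=[oval,peg,wedge,joint] C=[tile,clip]
Tick 3: prefer A, take spool from A; A=[-] B=[oval,peg,wedge,joint] C=[tile,clip,spool]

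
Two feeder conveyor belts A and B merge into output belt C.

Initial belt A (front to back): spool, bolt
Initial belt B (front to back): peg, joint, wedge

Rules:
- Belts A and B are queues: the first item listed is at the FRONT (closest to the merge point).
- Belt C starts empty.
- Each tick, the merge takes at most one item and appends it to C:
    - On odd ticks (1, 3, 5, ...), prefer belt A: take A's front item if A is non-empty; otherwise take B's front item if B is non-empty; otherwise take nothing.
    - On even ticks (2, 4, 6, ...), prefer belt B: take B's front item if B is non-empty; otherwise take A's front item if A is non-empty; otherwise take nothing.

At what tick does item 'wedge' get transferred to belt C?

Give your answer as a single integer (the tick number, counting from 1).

Answer: 5

Derivation:
Tick 1: prefer A, take spool from A; A=[bolt] B=[peg,joint,wedge] C=[spool]
Tick 2: prefer B, take peg from B; A=[bolt] B=[joint,wedge] C=[spool,peg]
Tick 3: prefer A, take bolt from A; A=[-] B=[joint,wedge] C=[spool,peg,bolt]
Tick 4: prefer B, take joint from B; A=[-] B=[wedge] C=[spool,peg,bolt,joint]
Tick 5: prefer A, take wedge from B; A=[-] B=[-] C=[spool,peg,bolt,joint,wedge]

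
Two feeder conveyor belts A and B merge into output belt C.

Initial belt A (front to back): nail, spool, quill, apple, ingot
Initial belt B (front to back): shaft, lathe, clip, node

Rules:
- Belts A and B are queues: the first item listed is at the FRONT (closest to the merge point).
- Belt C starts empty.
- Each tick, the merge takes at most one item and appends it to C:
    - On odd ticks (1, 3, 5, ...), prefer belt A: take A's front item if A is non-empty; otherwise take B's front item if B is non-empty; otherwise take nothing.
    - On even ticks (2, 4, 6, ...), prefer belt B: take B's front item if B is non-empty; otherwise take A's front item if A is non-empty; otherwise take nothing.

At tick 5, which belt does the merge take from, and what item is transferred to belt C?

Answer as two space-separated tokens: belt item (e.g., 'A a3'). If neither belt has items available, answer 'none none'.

Answer: A quill

Derivation:
Tick 1: prefer A, take nail from A; A=[spool,quill,apple,ingot] B=[shaft,lathe,clip,node] C=[nail]
Tick 2: prefer B, take shaft from B; A=[spool,quill,apple,ingot] B=[lathe,clip,node] C=[nail,shaft]
Tick 3: prefer A, take spool from A; A=[quill,apple,ingot] B=[lathe,clip,node] C=[nail,shaft,spool]
Tick 4: prefer B, take lathe from B; A=[quill,apple,ingot] B=[clip,node] C=[nail,shaft,spool,lathe]
Tick 5: prefer A, take quill from A; A=[apple,ingot] B=[clip,node] C=[nail,shaft,spool,lathe,quill]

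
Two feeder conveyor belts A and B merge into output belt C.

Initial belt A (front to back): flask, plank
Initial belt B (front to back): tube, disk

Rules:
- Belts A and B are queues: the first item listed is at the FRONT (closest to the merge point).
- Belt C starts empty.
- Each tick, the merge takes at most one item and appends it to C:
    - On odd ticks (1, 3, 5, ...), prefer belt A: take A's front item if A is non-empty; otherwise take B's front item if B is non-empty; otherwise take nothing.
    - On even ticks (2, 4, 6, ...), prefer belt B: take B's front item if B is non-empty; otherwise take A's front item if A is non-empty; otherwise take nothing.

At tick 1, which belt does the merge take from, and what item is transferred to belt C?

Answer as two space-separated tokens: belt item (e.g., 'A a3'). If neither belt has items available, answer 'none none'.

Tick 1: prefer A, take flask from A; A=[plank] B=[tube,disk] C=[flask]

Answer: A flask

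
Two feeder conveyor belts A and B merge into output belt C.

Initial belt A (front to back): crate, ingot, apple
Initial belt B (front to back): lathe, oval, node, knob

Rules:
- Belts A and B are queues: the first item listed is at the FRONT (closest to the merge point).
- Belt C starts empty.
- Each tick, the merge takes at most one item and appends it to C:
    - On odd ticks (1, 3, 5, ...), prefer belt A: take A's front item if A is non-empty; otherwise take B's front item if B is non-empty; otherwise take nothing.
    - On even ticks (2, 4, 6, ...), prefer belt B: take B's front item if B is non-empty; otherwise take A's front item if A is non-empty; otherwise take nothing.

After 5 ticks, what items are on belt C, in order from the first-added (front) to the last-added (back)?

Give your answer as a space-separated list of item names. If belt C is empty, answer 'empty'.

Tick 1: prefer A, take crate from A; A=[ingot,apple] B=[lathe,oval,node,knob] C=[crate]
Tick 2: prefer B, take lathe from B; A=[ingot,apple] B=[oval,node,knob] C=[crate,lathe]
Tick 3: prefer A, take ingot from A; A=[apple] B=[oval,node,knob] C=[crate,lathe,ingot]
Tick 4: prefer B, take oval from B; A=[apple] B=[node,knob] C=[crate,lathe,ingot,oval]
Tick 5: prefer A, take apple from A; A=[-] B=[node,knob] C=[crate,lathe,ingot,oval,apple]

Answer: crate lathe ingot oval apple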